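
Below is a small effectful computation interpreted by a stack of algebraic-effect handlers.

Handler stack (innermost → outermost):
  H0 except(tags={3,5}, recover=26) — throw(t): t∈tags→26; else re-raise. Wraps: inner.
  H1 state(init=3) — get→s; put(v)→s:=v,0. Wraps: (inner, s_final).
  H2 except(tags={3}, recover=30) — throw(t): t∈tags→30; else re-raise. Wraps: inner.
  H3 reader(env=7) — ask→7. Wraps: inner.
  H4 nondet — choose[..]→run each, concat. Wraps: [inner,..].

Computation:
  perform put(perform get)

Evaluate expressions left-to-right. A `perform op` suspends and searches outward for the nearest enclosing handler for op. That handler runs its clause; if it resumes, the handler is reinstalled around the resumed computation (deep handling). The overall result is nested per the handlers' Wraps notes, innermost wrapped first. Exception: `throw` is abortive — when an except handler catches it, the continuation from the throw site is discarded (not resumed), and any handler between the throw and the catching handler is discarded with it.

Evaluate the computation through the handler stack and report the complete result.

Step-by-step:
get @ H1 ⇒ 3
put(3) @ H1 ⇒ s:=3
H0 returns 0
H1 returns (0, 3)
H2 returns (0, 3)
H3 returns (0, 3)
H4 returns [(0, 3)]
= [(0, 3)]

Answer: [(0, 3)]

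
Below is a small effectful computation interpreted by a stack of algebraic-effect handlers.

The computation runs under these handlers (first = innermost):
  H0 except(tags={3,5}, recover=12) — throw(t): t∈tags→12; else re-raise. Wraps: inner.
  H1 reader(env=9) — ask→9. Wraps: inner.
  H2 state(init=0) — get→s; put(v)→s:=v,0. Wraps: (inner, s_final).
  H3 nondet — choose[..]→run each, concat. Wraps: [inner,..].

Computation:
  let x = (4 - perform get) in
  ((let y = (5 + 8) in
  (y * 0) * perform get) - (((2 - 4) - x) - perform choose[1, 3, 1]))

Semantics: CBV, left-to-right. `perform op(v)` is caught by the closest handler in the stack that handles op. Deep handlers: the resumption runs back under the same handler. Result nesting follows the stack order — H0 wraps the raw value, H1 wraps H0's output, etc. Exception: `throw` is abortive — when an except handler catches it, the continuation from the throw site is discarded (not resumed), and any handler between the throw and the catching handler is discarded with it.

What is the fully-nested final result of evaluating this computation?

Answer: [(7, 0), (9, 0), (7, 0)]

Step-by-step:
get @ H2 ⇒ 0
get @ H2 ⇒ 0
choose[1, 3, 1] @ H3
  branch[0] choose=1:
    H0 returns 7
    H1 returns 7
    H2 returns (7, 0)
    H3 returns [(7, 0)]
  branch[1] choose=3:
    H0 returns 9
    H1 returns 9
    H2 returns (9, 0)
    H3 returns [(9, 0)]
  branch[2] choose=1:
    H0 returns 7
    H1 returns 7
    H2 returns (7, 0)
    H3 returns [(7, 0)]
= [(7, 0), (9, 0), (7, 0)]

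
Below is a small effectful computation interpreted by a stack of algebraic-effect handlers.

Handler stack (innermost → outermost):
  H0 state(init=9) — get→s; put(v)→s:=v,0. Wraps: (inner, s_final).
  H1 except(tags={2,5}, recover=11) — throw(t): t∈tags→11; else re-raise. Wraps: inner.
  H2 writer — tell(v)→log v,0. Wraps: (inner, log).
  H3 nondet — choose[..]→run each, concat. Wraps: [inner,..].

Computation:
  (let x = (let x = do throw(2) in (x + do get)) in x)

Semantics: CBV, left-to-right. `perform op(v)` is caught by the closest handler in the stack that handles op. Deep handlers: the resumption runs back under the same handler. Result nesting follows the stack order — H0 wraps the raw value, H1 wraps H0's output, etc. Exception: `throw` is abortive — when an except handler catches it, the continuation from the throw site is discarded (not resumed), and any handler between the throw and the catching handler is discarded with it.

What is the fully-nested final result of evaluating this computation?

Answer: [(11, ())]

Working:
throw(2) @ H1 caught ⇒ 11
H2 returns (11, ())
H3 returns [(11, ())]
= [(11, ())]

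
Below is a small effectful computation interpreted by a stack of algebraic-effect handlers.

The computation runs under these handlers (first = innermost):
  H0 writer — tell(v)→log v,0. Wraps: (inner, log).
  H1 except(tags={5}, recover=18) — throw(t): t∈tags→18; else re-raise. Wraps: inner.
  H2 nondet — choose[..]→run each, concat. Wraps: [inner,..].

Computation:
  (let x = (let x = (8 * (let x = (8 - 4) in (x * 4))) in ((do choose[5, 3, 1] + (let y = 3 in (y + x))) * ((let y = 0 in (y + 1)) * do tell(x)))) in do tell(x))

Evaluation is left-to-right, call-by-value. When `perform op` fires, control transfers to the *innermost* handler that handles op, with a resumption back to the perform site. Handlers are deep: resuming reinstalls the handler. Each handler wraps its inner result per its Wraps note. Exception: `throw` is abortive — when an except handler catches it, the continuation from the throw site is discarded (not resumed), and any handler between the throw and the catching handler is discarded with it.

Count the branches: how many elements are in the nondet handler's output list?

Step-by-step:
choose[5, 3, 1] @ H2
  branch[0] choose=5:
    tell(128) @ H0 ⇒ log+=128
    tell(0) @ H0 ⇒ log+=0
    H0 returns (0, (128, 0))
    H1 returns (0, (128, 0))
    H2 returns [(0, (128, 0))]
  branch[1] choose=3:
    tell(128) @ H0 ⇒ log+=128
    tell(0) @ H0 ⇒ log+=0
    H0 returns (0, (128, 0))
    H1 returns (0, (128, 0))
    H2 returns [(0, (128, 0))]
  branch[2] choose=1:
    tell(128) @ H0 ⇒ log+=128
    tell(0) @ H0 ⇒ log+=0
    H0 returns (0, (128, 0))
    H1 returns (0, (128, 0))
    H2 returns [(0, (128, 0))]
= [(0, (128, 0)), (0, (128, 0)), (0, (128, 0))]

Answer: 3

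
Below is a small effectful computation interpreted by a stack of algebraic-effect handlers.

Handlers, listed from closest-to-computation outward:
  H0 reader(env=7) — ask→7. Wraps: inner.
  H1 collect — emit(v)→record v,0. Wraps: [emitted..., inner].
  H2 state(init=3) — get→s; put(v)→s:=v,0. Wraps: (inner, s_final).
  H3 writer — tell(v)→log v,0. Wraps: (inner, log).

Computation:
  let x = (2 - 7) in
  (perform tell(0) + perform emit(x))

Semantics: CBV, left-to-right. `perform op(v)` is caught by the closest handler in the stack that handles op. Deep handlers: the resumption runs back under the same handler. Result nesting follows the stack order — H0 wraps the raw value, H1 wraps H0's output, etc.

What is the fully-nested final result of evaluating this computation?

Working:
tell(0) @ H3 ⇒ log+=0
emit(-5) @ H1 ⇒ out+=-5
H0 returns 0
H1 returns [-5, 0]
H2 returns ([-5, 0], 3)
H3 returns (([-5, 0], 3), (0))
= (([-5, 0], 3), (0))

Answer: (([-5, 0], 3), (0))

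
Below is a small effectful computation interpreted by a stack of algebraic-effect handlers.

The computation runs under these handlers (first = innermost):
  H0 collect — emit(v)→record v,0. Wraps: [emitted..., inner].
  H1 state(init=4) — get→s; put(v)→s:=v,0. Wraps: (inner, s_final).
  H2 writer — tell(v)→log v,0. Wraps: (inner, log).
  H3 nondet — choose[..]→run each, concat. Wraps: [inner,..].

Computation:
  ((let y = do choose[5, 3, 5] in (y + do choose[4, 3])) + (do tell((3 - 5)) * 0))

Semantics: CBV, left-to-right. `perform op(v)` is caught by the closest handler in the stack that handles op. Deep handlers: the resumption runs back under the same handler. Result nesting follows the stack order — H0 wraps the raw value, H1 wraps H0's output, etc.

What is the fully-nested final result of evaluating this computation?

Answer: [(([9], 4), (-2)), (([8], 4), (-2)), (([7], 4), (-2)), (([6], 4), (-2)), (([9], 4), (-2)), (([8], 4), (-2))]

Evaluation trace:
choose[5, 3, 5] @ H3
  branch[0] choose=5:
    choose[4, 3] @ H3
      branch[0] choose=4:
        tell(-2) @ H2 ⇒ log+=-2
        H0 returns [9]
        H1 returns ([9], 4)
        H2 returns (([9], 4), (-2))
        H3 returns [(([9], 4), (-2))]
      branch[1] choose=3:
        tell(-2) @ H2 ⇒ log+=-2
        H0 returns [8]
        H1 returns ([8], 4)
        H2 returns (([8], 4), (-2))
        H3 returns [(([8], 4), (-2))]
  branch[1] choose=3:
    choose[4, 3] @ H3
      branch[0] choose=4:
        tell(-2) @ H2 ⇒ log+=-2
        H0 returns [7]
        H1 returns ([7], 4)
        H2 returns (([7], 4), (-2))
        H3 returns [(([7], 4), (-2))]
      branch[1] choose=3:
        tell(-2) @ H2 ⇒ log+=-2
        H0 returns [6]
        H1 returns ([6], 4)
        H2 returns (([6], 4), (-2))
        H3 returns [(([6], 4), (-2))]
  branch[2] choose=5:
    choose[4, 3] @ H3
      branch[0] choose=4:
        tell(-2) @ H2 ⇒ log+=-2
        H0 returns [9]
        H1 returns ([9], 4)
        H2 returns (([9], 4), (-2))
        H3 returns [(([9], 4), (-2))]
      branch[1] choose=3:
        tell(-2) @ H2 ⇒ log+=-2
        H0 returns [8]
        H1 returns ([8], 4)
        H2 returns (([8], 4), (-2))
        H3 returns [(([8], 4), (-2))]
= [(([9], 4), (-2)), (([8], 4), (-2)), (([7], 4), (-2)), (([6], 4), (-2)), (([9], 4), (-2)), (([8], 4), (-2))]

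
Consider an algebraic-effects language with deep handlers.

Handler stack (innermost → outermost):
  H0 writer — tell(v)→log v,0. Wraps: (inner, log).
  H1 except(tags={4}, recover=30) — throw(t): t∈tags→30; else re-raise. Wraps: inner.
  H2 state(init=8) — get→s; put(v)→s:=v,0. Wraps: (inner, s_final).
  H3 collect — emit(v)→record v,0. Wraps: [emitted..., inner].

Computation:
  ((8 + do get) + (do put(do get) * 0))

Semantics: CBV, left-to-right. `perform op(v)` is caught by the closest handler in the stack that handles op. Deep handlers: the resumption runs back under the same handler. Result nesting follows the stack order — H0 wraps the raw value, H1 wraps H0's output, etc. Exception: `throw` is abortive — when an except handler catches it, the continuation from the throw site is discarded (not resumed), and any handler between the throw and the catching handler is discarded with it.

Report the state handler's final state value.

Evaluation trace:
get @ H2 ⇒ 8
get @ H2 ⇒ 8
put(8) @ H2 ⇒ s:=8
H0 returns (16, ())
H1 returns (16, ())
H2 returns ((16, ()), 8)
H3 returns [((16, ()), 8)]
= [((16, ()), 8)]

Answer: 8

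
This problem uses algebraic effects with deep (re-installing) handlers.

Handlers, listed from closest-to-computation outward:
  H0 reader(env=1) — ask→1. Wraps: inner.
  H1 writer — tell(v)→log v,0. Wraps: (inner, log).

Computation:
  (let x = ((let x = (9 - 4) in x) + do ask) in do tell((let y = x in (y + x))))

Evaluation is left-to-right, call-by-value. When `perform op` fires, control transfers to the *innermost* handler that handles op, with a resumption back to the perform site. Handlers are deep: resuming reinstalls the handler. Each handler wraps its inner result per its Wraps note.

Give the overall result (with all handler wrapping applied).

Answer: (0, (12))

Working:
ask @ H0 ⇒ 1
tell(12) @ H1 ⇒ log+=12
H0 returns 0
H1 returns (0, (12))
= (0, (12))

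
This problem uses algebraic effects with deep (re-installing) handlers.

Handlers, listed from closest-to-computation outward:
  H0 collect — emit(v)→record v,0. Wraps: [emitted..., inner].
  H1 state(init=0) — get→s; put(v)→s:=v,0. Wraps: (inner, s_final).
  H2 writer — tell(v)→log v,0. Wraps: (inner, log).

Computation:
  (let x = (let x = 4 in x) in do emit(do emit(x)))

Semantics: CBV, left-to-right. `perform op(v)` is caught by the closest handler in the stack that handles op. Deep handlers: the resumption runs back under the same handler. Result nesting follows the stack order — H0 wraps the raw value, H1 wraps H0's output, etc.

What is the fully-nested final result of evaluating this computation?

Answer: (([4, 0, 0], 0), ())

Evaluation trace:
emit(4) @ H0 ⇒ out+=4
emit(0) @ H0 ⇒ out+=0
H0 returns [4, 0, 0]
H1 returns ([4, 0, 0], 0)
H2 returns (([4, 0, 0], 0), ())
= (([4, 0, 0], 0), ())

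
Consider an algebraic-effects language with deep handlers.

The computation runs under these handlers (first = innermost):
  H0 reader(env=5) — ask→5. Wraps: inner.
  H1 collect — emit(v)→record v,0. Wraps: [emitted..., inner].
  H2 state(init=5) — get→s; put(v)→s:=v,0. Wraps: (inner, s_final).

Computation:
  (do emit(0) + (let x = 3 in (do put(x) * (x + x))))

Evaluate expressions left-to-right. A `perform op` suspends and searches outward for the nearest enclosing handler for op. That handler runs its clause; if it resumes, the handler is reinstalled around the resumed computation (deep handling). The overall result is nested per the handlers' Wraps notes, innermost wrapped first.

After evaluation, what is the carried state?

Step-by-step:
emit(0) @ H1 ⇒ out+=0
put(3) @ H2 ⇒ s:=3
H0 returns 0
H1 returns [0, 0]
H2 returns ([0, 0], 3)
= ([0, 0], 3)

Answer: 3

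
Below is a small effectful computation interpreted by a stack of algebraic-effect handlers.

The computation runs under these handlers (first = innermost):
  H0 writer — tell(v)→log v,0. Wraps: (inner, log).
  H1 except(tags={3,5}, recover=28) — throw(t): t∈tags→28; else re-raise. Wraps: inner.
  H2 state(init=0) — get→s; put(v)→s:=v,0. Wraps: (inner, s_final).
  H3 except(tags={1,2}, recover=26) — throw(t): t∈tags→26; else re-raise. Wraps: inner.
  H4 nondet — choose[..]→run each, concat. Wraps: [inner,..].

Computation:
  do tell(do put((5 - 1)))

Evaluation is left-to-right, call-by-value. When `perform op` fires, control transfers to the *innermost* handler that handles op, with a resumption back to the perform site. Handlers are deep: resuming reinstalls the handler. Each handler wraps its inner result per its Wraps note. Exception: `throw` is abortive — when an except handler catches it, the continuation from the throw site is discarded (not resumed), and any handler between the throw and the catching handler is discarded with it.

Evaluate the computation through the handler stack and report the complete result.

Answer: [((0, (0)), 4)]

Evaluation trace:
put(4) @ H2 ⇒ s:=4
tell(0) @ H0 ⇒ log+=0
H0 returns (0, (0))
H1 returns (0, (0))
H2 returns ((0, (0)), 4)
H3 returns ((0, (0)), 4)
H4 returns [((0, (0)), 4)]
= [((0, (0)), 4)]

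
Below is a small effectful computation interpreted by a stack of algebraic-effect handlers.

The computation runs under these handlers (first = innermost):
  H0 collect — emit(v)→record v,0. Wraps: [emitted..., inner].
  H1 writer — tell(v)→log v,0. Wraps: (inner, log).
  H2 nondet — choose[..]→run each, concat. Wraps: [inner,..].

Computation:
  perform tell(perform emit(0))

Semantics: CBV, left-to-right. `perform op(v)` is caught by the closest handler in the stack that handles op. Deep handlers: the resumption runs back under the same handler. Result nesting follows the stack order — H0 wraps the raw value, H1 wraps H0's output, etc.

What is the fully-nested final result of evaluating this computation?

Working:
emit(0) @ H0 ⇒ out+=0
tell(0) @ H1 ⇒ log+=0
H0 returns [0, 0]
H1 returns ([0, 0], (0))
H2 returns [([0, 0], (0))]
= [([0, 0], (0))]

Answer: [([0, 0], (0))]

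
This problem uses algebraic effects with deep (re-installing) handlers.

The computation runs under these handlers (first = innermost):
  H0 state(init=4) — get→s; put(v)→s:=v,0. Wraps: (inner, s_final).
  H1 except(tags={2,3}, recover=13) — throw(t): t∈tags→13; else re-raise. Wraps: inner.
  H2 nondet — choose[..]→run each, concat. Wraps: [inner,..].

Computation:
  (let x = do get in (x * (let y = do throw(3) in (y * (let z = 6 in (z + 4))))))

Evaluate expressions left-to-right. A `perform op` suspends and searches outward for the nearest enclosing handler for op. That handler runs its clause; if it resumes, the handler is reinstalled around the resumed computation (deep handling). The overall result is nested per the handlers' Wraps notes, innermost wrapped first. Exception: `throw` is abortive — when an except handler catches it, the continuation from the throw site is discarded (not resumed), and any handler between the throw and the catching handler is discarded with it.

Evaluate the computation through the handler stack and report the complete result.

Evaluation trace:
get @ H0 ⇒ 4
throw(3) @ H1 caught ⇒ 13
H2 returns [13]
= [13]

Answer: [13]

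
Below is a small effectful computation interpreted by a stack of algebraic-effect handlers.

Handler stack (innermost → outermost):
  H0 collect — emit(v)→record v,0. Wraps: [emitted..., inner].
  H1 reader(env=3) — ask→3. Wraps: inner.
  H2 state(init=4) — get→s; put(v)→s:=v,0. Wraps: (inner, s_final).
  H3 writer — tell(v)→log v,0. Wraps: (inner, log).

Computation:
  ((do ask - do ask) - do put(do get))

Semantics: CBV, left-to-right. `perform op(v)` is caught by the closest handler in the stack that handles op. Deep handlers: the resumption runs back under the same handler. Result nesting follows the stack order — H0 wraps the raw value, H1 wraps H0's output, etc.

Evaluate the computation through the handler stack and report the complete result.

Working:
ask @ H1 ⇒ 3
ask @ H1 ⇒ 3
get @ H2 ⇒ 4
put(4) @ H2 ⇒ s:=4
H0 returns [0]
H1 returns [0]
H2 returns ([0], 4)
H3 returns (([0], 4), ())
= (([0], 4), ())

Answer: (([0], 4), ())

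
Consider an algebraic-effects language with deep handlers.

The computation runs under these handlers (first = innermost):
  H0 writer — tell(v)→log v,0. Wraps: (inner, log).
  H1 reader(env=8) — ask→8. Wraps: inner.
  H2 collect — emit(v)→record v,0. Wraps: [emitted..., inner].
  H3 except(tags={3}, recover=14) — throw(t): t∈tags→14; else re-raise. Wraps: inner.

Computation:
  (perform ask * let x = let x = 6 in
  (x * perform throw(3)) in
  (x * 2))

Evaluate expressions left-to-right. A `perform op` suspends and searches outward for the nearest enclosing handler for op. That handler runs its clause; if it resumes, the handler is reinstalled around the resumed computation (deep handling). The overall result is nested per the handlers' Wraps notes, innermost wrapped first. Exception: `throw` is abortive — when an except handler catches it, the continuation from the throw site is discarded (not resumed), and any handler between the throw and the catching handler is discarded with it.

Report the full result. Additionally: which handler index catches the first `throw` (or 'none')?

Answer: 14 ; first throw caught by: H3

Step-by-step:
ask @ H1 ⇒ 8
throw(3) @ H3 caught ⇒ 14
= 14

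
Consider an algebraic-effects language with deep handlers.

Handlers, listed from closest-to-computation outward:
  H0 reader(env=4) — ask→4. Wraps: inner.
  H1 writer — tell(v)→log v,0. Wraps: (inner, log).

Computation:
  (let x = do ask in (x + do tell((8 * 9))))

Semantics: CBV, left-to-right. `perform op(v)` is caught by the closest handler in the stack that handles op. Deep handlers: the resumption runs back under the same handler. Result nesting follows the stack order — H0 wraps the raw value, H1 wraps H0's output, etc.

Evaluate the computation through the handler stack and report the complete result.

Answer: (4, (72))

Working:
ask @ H0 ⇒ 4
tell(72) @ H1 ⇒ log+=72
H0 returns 4
H1 returns (4, (72))
= (4, (72))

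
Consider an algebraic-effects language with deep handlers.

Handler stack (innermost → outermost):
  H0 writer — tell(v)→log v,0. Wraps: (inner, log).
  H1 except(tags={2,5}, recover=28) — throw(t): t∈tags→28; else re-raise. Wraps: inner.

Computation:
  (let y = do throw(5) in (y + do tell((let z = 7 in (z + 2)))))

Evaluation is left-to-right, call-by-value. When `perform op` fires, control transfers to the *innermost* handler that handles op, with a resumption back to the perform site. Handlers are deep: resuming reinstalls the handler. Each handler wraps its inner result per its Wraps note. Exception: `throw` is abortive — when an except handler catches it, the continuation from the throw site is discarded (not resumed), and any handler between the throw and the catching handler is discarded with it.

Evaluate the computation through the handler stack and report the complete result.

Answer: 28

Working:
throw(5) @ H1 caught ⇒ 28
= 28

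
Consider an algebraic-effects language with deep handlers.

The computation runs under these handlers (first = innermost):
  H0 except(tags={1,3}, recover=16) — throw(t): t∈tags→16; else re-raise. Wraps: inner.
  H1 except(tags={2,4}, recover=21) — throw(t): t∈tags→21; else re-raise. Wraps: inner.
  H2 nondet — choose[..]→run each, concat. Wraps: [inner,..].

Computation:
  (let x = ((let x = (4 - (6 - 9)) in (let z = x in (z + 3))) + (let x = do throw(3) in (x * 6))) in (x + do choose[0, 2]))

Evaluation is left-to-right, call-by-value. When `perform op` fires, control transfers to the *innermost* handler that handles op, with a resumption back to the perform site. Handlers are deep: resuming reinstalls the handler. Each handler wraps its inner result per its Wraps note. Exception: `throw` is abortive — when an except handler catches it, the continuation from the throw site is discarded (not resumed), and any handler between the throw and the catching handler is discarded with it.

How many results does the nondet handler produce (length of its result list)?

Step-by-step:
throw(3) @ H0 caught ⇒ 16
H1 returns 16
H2 returns [16]
= [16]

Answer: 1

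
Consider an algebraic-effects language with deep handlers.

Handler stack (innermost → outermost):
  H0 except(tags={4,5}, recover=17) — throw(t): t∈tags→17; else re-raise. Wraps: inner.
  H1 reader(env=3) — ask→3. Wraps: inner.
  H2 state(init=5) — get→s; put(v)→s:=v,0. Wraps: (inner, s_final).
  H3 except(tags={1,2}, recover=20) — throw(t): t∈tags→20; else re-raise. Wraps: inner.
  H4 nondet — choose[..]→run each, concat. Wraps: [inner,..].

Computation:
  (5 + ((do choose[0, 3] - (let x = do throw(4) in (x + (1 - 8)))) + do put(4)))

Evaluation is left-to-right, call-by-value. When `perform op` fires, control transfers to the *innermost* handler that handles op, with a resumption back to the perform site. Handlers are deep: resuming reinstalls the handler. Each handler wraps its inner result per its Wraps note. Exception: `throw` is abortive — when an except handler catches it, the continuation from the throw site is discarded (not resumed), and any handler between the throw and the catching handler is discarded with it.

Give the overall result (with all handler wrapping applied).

Answer: [(17, 5), (17, 5)]

Working:
choose[0, 3] @ H4
  branch[0] choose=0:
    throw(4) @ H0 caught ⇒ 17
    H1 returns 17
    H2 returns (17, 5)
    H3 returns (17, 5)
    H4 returns [(17, 5)]
  branch[1] choose=3:
    throw(4) @ H0 caught ⇒ 17
    H1 returns 17
    H2 returns (17, 5)
    H3 returns (17, 5)
    H4 returns [(17, 5)]
= [(17, 5), (17, 5)]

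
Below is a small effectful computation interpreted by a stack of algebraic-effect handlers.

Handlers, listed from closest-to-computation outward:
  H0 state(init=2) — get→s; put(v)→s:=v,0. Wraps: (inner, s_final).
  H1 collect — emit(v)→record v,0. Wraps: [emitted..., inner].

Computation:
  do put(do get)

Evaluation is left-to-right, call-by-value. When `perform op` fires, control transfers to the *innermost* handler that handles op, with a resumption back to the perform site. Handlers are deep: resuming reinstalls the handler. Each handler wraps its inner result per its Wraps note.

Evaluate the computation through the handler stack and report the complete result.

Step-by-step:
get @ H0 ⇒ 2
put(2) @ H0 ⇒ s:=2
H0 returns (0, 2)
H1 returns [(0, 2)]
= [(0, 2)]

Answer: [(0, 2)]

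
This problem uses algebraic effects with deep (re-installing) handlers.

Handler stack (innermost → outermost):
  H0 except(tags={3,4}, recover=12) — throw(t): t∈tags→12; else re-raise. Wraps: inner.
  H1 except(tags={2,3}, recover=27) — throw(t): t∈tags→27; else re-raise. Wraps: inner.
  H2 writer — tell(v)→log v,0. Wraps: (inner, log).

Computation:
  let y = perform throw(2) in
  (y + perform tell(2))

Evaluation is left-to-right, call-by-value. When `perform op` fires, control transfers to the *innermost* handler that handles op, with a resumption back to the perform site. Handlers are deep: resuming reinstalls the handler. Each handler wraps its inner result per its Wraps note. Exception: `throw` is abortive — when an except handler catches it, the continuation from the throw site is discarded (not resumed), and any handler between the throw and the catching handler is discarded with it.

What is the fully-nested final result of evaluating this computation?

Answer: (27, ())

Evaluation trace:
throw(2) @ H0 re-raised
throw(2) @ H1 caught ⇒ 27
H2 returns (27, ())
= (27, ())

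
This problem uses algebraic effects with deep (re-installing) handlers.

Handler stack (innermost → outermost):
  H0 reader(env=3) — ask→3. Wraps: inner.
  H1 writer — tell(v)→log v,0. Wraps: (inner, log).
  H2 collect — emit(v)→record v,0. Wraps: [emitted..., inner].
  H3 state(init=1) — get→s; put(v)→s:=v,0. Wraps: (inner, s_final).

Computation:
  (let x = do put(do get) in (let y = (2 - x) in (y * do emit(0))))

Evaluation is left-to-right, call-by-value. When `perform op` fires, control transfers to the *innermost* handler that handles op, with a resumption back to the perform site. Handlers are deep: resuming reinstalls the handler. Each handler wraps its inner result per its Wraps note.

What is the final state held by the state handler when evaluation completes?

Step-by-step:
get @ H3 ⇒ 1
put(1) @ H3 ⇒ s:=1
emit(0) @ H2 ⇒ out+=0
H0 returns 0
H1 returns (0, ())
H2 returns [0, (0, ())]
H3 returns ([0, (0, ())], 1)
= ([0, (0, ())], 1)

Answer: 1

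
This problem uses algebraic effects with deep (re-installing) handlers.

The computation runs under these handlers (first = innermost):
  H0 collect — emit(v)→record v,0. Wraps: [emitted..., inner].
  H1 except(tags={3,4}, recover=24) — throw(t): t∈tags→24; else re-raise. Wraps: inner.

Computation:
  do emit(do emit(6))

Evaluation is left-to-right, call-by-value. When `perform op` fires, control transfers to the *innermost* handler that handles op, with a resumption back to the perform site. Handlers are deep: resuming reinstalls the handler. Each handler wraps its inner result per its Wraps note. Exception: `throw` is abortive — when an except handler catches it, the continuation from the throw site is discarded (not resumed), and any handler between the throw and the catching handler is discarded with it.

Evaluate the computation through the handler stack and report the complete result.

Answer: [6, 0, 0]

Evaluation trace:
emit(6) @ H0 ⇒ out+=6
emit(0) @ H0 ⇒ out+=0
H0 returns [6, 0, 0]
H1 returns [6, 0, 0]
= [6, 0, 0]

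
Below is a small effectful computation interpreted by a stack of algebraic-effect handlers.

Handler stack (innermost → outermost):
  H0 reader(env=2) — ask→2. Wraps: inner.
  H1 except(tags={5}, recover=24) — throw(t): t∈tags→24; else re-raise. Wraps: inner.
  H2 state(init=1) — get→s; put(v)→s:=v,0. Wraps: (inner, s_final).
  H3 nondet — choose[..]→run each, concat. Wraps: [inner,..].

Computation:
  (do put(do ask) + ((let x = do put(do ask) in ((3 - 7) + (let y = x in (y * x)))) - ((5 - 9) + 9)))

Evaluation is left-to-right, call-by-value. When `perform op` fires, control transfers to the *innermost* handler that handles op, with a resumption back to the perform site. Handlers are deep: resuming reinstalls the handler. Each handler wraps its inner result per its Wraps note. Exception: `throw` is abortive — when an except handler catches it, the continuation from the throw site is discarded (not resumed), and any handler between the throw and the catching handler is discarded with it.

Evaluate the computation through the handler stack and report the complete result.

Answer: [(-9, 2)]

Evaluation trace:
ask @ H0 ⇒ 2
put(2) @ H2 ⇒ s:=2
ask @ H0 ⇒ 2
put(2) @ H2 ⇒ s:=2
H0 returns -9
H1 returns -9
H2 returns (-9, 2)
H3 returns [(-9, 2)]
= [(-9, 2)]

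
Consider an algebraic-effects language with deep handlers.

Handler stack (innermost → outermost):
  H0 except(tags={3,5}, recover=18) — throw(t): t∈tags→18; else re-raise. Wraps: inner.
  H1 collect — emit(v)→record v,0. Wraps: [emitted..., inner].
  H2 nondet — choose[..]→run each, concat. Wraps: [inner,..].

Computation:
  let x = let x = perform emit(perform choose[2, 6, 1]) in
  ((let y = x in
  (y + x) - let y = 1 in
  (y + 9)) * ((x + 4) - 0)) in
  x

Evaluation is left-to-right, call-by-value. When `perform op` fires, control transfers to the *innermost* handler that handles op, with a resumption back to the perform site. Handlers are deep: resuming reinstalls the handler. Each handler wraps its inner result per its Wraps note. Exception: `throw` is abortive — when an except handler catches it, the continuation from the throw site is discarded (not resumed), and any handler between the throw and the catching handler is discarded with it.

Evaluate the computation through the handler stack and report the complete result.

Working:
choose[2, 6, 1] @ H2
  branch[0] choose=2:
    emit(2) @ H1 ⇒ out+=2
    H0 returns -40
    H1 returns [2, -40]
    H2 returns [[2, -40]]
  branch[1] choose=6:
    emit(6) @ H1 ⇒ out+=6
    H0 returns -40
    H1 returns [6, -40]
    H2 returns [[6, -40]]
  branch[2] choose=1:
    emit(1) @ H1 ⇒ out+=1
    H0 returns -40
    H1 returns [1, -40]
    H2 returns [[1, -40]]
= [[2, -40], [6, -40], [1, -40]]

Answer: [[2, -40], [6, -40], [1, -40]]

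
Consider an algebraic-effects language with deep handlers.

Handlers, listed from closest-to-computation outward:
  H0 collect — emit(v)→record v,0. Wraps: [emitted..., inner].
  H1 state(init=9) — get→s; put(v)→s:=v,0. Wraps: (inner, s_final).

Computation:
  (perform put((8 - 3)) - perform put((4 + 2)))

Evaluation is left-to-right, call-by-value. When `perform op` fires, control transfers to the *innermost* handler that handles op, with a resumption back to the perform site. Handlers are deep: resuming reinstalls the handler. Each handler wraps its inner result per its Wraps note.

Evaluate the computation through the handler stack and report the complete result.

Answer: ([0], 6)

Evaluation trace:
put(5) @ H1 ⇒ s:=5
put(6) @ H1 ⇒ s:=6
H0 returns [0]
H1 returns ([0], 6)
= ([0], 6)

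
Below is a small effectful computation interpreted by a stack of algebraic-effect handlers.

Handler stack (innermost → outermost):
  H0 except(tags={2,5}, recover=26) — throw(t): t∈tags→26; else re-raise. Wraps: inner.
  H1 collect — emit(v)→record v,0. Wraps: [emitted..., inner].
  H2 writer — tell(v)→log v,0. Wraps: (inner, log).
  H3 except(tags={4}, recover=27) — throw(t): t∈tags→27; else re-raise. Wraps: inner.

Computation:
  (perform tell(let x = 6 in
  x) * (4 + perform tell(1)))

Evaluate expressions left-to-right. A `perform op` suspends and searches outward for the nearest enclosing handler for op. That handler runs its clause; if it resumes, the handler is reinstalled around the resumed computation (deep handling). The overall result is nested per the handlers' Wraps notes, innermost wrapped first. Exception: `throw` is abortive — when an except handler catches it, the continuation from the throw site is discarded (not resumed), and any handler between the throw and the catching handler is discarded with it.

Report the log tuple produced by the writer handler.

Answer: (6, 1)

Evaluation trace:
tell(6) @ H2 ⇒ log+=6
tell(1) @ H2 ⇒ log+=1
H0 returns 0
H1 returns [0]
H2 returns ([0], (6, 1))
H3 returns ([0], (6, 1))
= ([0], (6, 1))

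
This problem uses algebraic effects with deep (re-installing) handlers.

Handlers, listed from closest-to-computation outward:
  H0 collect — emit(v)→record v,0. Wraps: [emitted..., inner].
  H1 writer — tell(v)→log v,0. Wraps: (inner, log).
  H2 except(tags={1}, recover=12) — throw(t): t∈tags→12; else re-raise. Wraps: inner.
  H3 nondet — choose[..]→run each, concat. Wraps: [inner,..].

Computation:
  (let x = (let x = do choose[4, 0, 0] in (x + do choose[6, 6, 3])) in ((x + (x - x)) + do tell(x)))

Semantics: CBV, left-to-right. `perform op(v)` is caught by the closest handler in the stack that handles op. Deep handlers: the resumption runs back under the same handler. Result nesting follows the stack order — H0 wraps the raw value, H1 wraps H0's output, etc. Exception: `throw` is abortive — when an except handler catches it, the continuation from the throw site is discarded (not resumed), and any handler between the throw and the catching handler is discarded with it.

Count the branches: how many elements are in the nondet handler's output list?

Step-by-step:
choose[4, 0, 0] @ H3
  branch[0] choose=4:
    choose[6, 6, 3] @ H3
      branch[0] choose=6:
        tell(10) @ H1 ⇒ log+=10
        H0 returns [10]
        H1 returns ([10], (10))
        H2 returns ([10], (10))
        H3 returns [([10], (10))]
      branch[1] choose=6:
        tell(10) @ H1 ⇒ log+=10
        H0 returns [10]
        H1 returns ([10], (10))
        H2 returns ([10], (10))
        H3 returns [([10], (10))]
      branch[2] choose=3:
        tell(7) @ H1 ⇒ log+=7
        H0 returns [7]
        H1 returns ([7], (7))
        H2 returns ([7], (7))
        H3 returns [([7], (7))]
  branch[1] choose=0:
    choose[6, 6, 3] @ H3
      branch[0] choose=6:
        tell(6) @ H1 ⇒ log+=6
        H0 returns [6]
        H1 returns ([6], (6))
        H2 returns ([6], (6))
        H3 returns [([6], (6))]
      branch[1] choose=6:
        tell(6) @ H1 ⇒ log+=6
        H0 returns [6]
        H1 returns ([6], (6))
        H2 returns ([6], (6))
        H3 returns [([6], (6))]
      branch[2] choose=3:
        tell(3) @ H1 ⇒ log+=3
        H0 returns [3]
        H1 returns ([3], (3))
        H2 returns ([3], (3))
        H3 returns [([3], (3))]
  branch[2] choose=0:
    choose[6, 6, 3] @ H3
      branch[0] choose=6:
        tell(6) @ H1 ⇒ log+=6
        H0 returns [6]
        H1 returns ([6], (6))
        H2 returns ([6], (6))
        H3 returns [([6], (6))]
      branch[1] choose=6:
        tell(6) @ H1 ⇒ log+=6
        H0 returns [6]
        H1 returns ([6], (6))
        H2 returns ([6], (6))
        H3 returns [([6], (6))]
      branch[2] choose=3:
        tell(3) @ H1 ⇒ log+=3
        H0 returns [3]
        H1 returns ([3], (3))
        H2 returns ([3], (3))
        H3 returns [([3], (3))]
= [([10], (10)), ([10], (10)), ([7], (7)), ([6], (6)), ([6], (6)), ([3], (3)), ([6], (6)), ([6], (6)), ([3], (3))]

Answer: 9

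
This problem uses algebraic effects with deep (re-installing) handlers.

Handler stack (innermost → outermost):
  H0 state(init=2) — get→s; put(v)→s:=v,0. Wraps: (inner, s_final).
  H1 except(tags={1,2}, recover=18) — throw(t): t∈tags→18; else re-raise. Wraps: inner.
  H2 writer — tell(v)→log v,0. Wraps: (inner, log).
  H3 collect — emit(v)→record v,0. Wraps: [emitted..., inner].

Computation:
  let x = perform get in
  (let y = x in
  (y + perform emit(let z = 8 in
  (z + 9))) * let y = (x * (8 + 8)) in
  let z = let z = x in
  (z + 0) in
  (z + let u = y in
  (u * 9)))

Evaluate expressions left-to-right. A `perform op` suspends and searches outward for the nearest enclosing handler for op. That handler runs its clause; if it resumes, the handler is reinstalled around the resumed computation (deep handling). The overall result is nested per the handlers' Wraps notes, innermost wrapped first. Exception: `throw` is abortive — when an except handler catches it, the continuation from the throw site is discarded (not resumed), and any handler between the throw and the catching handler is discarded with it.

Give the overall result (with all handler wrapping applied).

Answer: [17, ((580, 2), ())]

Step-by-step:
get @ H0 ⇒ 2
emit(17) @ H3 ⇒ out+=17
H0 returns (580, 2)
H1 returns (580, 2)
H2 returns ((580, 2), ())
H3 returns [17, ((580, 2), ())]
= [17, ((580, 2), ())]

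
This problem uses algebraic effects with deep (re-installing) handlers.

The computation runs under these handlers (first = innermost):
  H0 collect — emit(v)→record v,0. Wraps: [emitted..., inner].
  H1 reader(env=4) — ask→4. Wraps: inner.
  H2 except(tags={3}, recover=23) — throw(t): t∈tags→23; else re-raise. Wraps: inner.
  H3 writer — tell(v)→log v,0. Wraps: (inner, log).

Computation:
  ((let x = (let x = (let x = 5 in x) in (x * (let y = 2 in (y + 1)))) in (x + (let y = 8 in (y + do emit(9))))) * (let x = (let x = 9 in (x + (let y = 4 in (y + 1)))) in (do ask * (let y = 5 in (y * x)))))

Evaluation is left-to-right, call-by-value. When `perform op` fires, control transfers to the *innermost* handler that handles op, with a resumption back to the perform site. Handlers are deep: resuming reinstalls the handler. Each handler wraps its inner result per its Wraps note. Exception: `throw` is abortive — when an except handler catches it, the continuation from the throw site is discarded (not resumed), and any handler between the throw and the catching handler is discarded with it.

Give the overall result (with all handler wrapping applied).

Step-by-step:
emit(9) @ H0 ⇒ out+=9
ask @ H1 ⇒ 4
H0 returns [9, 6440]
H1 returns [9, 6440]
H2 returns [9, 6440]
H3 returns ([9, 6440], ())
= ([9, 6440], ())

Answer: ([9, 6440], ())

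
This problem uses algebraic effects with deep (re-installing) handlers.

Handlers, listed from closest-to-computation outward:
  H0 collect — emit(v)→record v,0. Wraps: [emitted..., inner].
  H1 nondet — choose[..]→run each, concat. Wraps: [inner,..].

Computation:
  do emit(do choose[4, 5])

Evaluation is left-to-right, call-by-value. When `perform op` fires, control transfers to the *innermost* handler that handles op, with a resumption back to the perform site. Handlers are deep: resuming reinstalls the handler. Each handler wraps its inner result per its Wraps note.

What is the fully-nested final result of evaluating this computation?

Answer: [[4, 0], [5, 0]]

Evaluation trace:
choose[4, 5] @ H1
  branch[0] choose=4:
    emit(4) @ H0 ⇒ out+=4
    H0 returns [4, 0]
    H1 returns [[4, 0]]
  branch[1] choose=5:
    emit(5) @ H0 ⇒ out+=5
    H0 returns [5, 0]
    H1 returns [[5, 0]]
= [[4, 0], [5, 0]]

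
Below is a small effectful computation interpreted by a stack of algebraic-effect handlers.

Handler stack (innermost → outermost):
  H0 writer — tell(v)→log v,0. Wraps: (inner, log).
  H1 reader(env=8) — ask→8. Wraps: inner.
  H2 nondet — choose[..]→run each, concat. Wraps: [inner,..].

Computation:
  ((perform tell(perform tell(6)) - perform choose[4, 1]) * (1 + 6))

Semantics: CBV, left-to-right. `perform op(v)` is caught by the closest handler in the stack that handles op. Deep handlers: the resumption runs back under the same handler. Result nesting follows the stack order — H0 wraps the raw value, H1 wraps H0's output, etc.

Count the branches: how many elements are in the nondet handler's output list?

Answer: 2

Working:
tell(6) @ H0 ⇒ log+=6
tell(0) @ H0 ⇒ log+=0
choose[4, 1] @ H2
  branch[0] choose=4:
    H0 returns (-28, (6, 0))
    H1 returns (-28, (6, 0))
    H2 returns [(-28, (6, 0))]
  branch[1] choose=1:
    H0 returns (-7, (6, 0))
    H1 returns (-7, (6, 0))
    H2 returns [(-7, (6, 0))]
= [(-28, (6, 0)), (-7, (6, 0))]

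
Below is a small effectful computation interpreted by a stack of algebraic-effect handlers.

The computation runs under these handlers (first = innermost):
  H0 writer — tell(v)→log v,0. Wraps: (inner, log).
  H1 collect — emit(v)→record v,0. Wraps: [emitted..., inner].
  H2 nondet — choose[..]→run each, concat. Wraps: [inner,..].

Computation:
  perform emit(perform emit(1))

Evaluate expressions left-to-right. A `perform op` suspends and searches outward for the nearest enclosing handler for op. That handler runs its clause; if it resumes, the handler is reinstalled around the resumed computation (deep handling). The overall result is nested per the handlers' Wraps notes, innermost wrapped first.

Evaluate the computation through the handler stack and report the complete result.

Working:
emit(1) @ H1 ⇒ out+=1
emit(0) @ H1 ⇒ out+=0
H0 returns (0, ())
H1 returns [1, 0, (0, ())]
H2 returns [[1, 0, (0, ())]]
= [[1, 0, (0, ())]]

Answer: [[1, 0, (0, ())]]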